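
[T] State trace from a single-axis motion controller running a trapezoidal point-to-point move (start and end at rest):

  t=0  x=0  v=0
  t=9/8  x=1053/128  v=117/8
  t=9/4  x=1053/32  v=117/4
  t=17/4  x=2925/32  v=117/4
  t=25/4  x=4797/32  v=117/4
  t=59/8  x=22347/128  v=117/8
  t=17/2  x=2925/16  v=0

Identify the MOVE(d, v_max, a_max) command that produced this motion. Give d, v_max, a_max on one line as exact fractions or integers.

final state: t=17/2, x=2925/16, v=0 → d = 2925/16
a_max = (117/8−0)/(9/8−0) = 13
max v = 117/4 over t∈[9/4,25/4] → v_max = 117/4
check: 117/4·(9/4+4) = 2925/16 ✓

d=2925/16 v_max=117/4 a_max=13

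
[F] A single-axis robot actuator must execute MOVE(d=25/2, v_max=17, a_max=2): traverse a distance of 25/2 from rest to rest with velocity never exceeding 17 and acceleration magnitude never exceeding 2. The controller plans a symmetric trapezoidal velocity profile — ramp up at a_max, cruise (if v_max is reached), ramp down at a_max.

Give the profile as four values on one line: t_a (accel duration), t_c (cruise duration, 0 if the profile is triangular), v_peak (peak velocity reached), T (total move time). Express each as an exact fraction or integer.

t_a=5/2 t_c=0 v_peak=5 T=5

(v_max)²/a_max = 17²/2 = 289/2
25/2 < 289/2 ⇒ no cruise
v_peak = √(25/2·2) = √25 = 5
t_a = 5/2; t_c = 0
T = 2·5/2 = 5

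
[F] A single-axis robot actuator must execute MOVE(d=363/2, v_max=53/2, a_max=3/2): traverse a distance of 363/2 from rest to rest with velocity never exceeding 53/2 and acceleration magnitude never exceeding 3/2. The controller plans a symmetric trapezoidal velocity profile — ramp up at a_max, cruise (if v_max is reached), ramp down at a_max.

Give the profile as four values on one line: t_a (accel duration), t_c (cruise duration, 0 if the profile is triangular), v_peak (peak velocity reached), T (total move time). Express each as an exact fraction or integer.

t_a=11 t_c=0 v_peak=33/2 T=22

v_max²/a_max = (53/2)²/(3/2) = 2809/6
363/2 < 2809/6 so t_c = 0
v_peak = √(363/2·3/2) = √(1089/4) = 33/2
t_a = (33/2)/(3/2) = 11; t_c = 0
T = 2·11 = 22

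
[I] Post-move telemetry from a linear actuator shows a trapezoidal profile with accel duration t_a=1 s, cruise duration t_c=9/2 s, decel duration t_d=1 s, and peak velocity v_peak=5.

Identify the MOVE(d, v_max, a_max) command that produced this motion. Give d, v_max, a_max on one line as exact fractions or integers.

d=55/2 v_max=5 a_max=5

a_max = 5/1 = 5
d_a = ½·5·1 = 5/2; d_c = 5·9/2 = 45/2
d = 2·5/2 + 45/2 = 55/2
t_c = 9/2 > 0 → v_max = v_peak = 5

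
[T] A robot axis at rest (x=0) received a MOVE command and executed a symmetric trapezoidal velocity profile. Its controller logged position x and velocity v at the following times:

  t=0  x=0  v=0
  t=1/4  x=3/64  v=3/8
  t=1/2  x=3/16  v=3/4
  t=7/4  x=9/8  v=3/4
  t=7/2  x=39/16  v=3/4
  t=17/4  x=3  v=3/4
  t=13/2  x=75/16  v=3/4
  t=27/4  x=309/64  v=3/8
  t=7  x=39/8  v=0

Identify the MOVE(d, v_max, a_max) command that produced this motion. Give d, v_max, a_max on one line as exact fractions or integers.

final state: t=7, x=39/8, v=0 → d = 39/8
a_max = (3/8−0)/(1/4−0) = 3/2
max v = 3/4 over t∈[1/2,13/2] → v_max = 3/4
check: 3/4·(1/2+6) = 39/8 ✓

d=39/8 v_max=3/4 a_max=3/2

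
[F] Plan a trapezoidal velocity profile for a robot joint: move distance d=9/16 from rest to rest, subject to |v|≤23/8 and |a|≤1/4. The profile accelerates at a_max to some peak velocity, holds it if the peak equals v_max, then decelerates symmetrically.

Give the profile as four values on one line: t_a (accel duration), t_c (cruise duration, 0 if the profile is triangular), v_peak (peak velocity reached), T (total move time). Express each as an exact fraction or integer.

t_a=3/2 t_c=0 v_peak=3/8 T=3

(v_max)²/a_max = (23/8)²/(1/4) = 529/16
9/16 < 529/16 → triangular
v_peak = √(9/16·1/4) = √(9/64) = 3/8
t_a = (3/8)/(1/4) = 3/2; t_c = 0
T = 2·3/2 = 3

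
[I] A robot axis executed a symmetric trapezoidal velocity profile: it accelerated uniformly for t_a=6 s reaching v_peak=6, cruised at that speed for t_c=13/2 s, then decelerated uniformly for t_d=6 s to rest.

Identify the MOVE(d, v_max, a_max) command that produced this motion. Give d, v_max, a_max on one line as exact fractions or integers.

d=75 v_max=6 a_max=1

a_max = 6/6 = 1
d_a = ½·6·6 = 18; d_c = 6·13/2 = 39
d = 2·18 + 39 = 75
t_c = 13/2 > 0 ⇒ limit active, v_max = 6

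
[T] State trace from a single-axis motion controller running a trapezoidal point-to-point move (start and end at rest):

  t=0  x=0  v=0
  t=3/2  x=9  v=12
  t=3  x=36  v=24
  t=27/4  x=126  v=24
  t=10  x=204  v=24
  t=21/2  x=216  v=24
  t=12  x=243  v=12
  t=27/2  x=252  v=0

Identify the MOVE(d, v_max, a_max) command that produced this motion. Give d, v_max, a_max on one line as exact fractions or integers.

final state: t=27/2, x=252, v=0 → d = 252
a_max = (12−0)/(3/2−0) = 8
max v = 24 over t∈[3,21/2] → v_max = 24
check: 24·(3+15/2) = 252 ✓

d=252 v_max=24 a_max=8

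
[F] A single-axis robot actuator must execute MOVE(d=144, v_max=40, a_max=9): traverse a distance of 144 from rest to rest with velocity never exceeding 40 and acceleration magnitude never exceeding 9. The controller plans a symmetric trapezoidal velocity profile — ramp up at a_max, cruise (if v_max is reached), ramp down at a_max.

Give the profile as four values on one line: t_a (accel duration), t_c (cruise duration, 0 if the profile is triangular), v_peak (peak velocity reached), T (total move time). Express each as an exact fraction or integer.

t_a=4 t_c=0 v_peak=36 T=8

(v_max)²/a_max = 40²/9 = 1600/9
144 < 1600/9 so t_c = 0
v_peak = √(144·9) = √1296 = 36
t_a = 36/9 = 4; t_c = 0
T = 2·4 = 8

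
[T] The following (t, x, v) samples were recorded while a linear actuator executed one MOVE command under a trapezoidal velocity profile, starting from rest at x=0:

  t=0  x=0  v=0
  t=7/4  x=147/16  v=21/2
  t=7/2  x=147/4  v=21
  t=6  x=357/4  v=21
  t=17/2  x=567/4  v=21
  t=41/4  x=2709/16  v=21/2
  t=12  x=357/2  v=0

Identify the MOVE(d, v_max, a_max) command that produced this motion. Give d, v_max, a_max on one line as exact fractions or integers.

d=357/2 v_max=21 a_max=6

final state: t=12, x=357/2, v=0 → d = 357/2
a_max = (21/2−0)/(7/4−0) = 6
max v = 21 over t∈[7/2,17/2] → v_max = 21
check: 21·(7/2+5) = 357/2 ✓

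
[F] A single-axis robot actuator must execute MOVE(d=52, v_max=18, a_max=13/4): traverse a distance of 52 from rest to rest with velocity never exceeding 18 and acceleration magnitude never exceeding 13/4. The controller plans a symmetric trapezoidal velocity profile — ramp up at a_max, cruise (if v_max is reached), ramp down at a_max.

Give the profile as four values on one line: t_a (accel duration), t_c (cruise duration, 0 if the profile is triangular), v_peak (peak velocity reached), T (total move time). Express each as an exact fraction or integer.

(v_max)²/a_max = 18²/(13/4) = 1296/13
52 < 1296/13 → triangular
v_peak = √(52·13/4) = √169 = 13
t_a = 13/(13/4) = 4; t_c = 0
T = 2·4 = 8

t_a=4 t_c=0 v_peak=13 T=8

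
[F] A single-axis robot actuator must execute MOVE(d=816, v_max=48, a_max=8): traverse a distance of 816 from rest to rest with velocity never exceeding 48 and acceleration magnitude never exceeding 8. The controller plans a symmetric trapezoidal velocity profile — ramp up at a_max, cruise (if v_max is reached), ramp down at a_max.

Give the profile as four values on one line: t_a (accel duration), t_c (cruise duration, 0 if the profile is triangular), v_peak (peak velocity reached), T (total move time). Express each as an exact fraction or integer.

(v_max)²/a_max = 48²/8 = 288
816 ≥ 288 ⇒ cruise phase
t_a = 48/8 = 6; v_peak = 48
d_cruise = 816 − 288 = 528; t_c = 528/48 = 11
T = 2·6 + 11 = 23

t_a=6 t_c=11 v_peak=48 T=23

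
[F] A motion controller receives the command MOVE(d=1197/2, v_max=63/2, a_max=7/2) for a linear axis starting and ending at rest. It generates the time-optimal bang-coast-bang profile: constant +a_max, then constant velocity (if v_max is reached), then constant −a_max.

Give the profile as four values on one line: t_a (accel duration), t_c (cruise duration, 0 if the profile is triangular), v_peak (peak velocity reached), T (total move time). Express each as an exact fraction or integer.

(v_max)²/a_max = (63/2)²/(7/2) = 567/2
1197/2 ≥ 567/2 → trapezoidal
t_a = (63/2)/(7/2) = 9; v_peak = 63/2
d_cruise = 1197/2 − 567/2 = 315; t_c = 315/(63/2) = 10
T = 2·9 + 10 = 28

t_a=9 t_c=10 v_peak=63/2 T=28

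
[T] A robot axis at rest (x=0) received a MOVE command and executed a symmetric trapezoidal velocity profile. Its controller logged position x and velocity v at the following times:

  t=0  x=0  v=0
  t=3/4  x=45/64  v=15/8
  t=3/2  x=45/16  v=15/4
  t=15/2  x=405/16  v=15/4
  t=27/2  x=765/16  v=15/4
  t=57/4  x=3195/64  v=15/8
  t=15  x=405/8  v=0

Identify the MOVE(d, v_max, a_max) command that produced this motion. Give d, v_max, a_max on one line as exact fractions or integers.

d=405/8 v_max=15/4 a_max=5/2

final state: t=15, x=405/8, v=0 → d = 405/8
a_max = (15/8−0)/(3/4−0) = 5/2
max v = 15/4 over t∈[3/2,27/2] → v_max = 15/4
check: 15/4·(3/2+12) = 405/8 ✓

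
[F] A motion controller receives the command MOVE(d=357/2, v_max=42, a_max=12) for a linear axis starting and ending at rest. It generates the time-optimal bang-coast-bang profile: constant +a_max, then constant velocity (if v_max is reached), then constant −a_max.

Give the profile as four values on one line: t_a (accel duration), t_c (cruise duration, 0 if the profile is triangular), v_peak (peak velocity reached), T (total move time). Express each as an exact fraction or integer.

v_max²/a_max = 42²/12 = 147
357/2 ≥ 147 → trapezoidal
t_a = 42/12 = 7/2; v_peak = 42
d_cruise = 357/2 − 147 = 63/2; t_c = (63/2)/42 = 3/4
T = 2·7/2 + 3/4 = 31/4

t_a=7/2 t_c=3/4 v_peak=42 T=31/4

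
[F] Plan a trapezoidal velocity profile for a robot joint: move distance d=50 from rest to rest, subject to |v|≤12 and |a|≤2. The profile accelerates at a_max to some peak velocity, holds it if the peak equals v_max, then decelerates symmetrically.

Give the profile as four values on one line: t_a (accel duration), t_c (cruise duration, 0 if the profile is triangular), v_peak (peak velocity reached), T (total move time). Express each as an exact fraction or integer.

(v_max)²/a_max = 12²/2 = 72
50 < 72 → triangular
v_peak = √(50·2) = √100 = 10
t_a = 10/2 = 5; t_c = 0
T = 2·5 = 10

t_a=5 t_c=0 v_peak=10 T=10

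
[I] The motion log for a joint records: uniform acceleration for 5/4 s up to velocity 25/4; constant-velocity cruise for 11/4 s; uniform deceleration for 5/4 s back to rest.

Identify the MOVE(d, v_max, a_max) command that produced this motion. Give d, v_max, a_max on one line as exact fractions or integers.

a_max = (25/4)/(5/4) = 5
d_a = ½·25/4·5/4 = 125/32; d_c = 25/4·11/4 = 275/16
d = 2·125/32 + 275/16 = 25
t_c = 11/4 > 0 so v_max = 25/4

d=25 v_max=25/4 a_max=5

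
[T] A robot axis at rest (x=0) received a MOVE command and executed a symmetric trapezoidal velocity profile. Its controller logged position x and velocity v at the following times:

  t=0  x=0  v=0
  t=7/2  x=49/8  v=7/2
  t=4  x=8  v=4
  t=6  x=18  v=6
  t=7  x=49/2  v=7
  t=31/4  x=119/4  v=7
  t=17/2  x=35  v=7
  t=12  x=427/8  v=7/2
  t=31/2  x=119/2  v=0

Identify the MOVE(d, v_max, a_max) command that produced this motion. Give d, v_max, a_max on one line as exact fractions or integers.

final state: t=31/2, x=119/2, v=0 → d = 119/2
a_max = (7/2−0)/(7/2−0) = 1
max v = 7 over t∈[7,17/2] → v_max = 7
check: 7·(7+3/2) = 119/2 ✓

d=119/2 v_max=7 a_max=1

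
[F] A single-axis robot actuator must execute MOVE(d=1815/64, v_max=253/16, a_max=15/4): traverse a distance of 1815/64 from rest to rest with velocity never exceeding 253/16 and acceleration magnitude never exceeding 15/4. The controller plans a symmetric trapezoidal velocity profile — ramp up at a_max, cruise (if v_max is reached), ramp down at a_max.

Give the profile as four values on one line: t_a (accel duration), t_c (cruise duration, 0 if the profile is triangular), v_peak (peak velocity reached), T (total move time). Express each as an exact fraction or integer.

v_max²/a_max = (253/16)²/(15/4) = 64009/960
1815/64 < 64009/960 so t_c = 0
v_peak = √(1815/64·15/4) = √(27225/256) = 165/16
t_a = (165/16)/(15/4) = 11/4; t_c = 0
T = 2·11/4 = 11/2

t_a=11/4 t_c=0 v_peak=165/16 T=11/2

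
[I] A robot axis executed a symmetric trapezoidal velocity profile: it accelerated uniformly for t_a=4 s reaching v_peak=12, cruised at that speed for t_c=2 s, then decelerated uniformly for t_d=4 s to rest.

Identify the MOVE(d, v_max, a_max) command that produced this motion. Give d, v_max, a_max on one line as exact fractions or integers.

d=72 v_max=12 a_max=3

a_max = 12/4 = 3
d_a = ½·12·4 = 24; d_c = 12·2 = 24
d = 2·24 + 24 = 72
t_c = 2 > 0 → v_max = v_peak = 12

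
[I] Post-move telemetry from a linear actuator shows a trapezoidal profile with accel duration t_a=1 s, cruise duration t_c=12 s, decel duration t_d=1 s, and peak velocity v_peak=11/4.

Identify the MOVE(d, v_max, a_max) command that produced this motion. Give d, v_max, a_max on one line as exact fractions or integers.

a_max = (11/4)/1 = 11/4
d_a = ½·11/4·1 = 11/8; d_c = 11/4·12 = 33
d = 2·11/8 + 33 = 143/4
t_c = 12 > 0 → v_max = v_peak = 11/4

d=143/4 v_max=11/4 a_max=11/4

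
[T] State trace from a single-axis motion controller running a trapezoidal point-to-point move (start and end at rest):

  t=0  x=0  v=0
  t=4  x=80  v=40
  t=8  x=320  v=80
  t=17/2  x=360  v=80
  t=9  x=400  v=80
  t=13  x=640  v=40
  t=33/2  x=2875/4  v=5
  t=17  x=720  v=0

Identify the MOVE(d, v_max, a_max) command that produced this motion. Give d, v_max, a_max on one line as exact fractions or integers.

d=720 v_max=80 a_max=10

final state: t=17, x=720, v=0 → d = 720
a_max = (40−0)/(4−0) = 10
max v = 80 over t∈[8,9] → v_max = 80
check: 80·(8+1) = 720 ✓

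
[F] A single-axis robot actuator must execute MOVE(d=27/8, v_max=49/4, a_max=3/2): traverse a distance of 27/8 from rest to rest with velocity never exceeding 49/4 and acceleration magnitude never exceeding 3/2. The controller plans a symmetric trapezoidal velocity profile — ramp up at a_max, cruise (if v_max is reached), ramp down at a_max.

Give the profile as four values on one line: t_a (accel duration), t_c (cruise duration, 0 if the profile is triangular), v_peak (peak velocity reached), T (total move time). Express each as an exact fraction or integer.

t_a=3/2 t_c=0 v_peak=9/4 T=3

v_max²/a_max = (49/4)²/(3/2) = 2401/24
27/8 < 2401/24 ⇒ no cruise
v_peak = √(27/8·3/2) = √(81/16) = 9/4
t_a = (9/4)/(3/2) = 3/2; t_c = 0
T = 2·3/2 = 3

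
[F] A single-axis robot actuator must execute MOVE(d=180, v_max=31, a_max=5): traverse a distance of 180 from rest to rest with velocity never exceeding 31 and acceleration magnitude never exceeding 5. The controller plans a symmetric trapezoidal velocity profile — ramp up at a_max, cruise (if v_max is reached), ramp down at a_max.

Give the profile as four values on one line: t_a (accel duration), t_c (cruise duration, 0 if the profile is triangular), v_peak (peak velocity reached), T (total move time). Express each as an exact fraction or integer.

v_max²/a_max = 31²/5 = 961/5
180 < 961/5 so t_c = 0
v_peak = √(180·5) = √900 = 30
t_a = 30/5 = 6; t_c = 0
T = 2·6 = 12

t_a=6 t_c=0 v_peak=30 T=12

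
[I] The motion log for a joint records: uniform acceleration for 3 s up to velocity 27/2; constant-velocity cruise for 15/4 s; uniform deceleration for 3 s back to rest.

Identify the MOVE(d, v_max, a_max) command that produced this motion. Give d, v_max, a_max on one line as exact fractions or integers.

d=729/8 v_max=27/2 a_max=9/2

a_max = (27/2)/3 = 9/2
d_a = ½·27/2·3 = 81/4; d_c = 27/2·15/4 = 405/8
d = 2·81/4 + 405/8 = 729/8
t_c = 15/4 > 0 → v_max = v_peak = 27/2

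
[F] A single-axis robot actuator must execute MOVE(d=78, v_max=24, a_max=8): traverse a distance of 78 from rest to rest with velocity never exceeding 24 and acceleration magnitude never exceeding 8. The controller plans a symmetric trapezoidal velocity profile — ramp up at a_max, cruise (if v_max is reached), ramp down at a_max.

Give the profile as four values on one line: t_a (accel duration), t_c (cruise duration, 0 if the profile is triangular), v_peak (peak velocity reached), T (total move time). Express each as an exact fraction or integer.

t_a=3 t_c=1/4 v_peak=24 T=25/4

vₘ²/aₘ = 24²/8 = 72
78 ≥ 72 so v_max reached
t_a = 24/8 = 3; v_peak = 24
d_cruise = 78 − 72 = 6; t_c = 6/24 = 1/4
T = 2·3 + 1/4 = 25/4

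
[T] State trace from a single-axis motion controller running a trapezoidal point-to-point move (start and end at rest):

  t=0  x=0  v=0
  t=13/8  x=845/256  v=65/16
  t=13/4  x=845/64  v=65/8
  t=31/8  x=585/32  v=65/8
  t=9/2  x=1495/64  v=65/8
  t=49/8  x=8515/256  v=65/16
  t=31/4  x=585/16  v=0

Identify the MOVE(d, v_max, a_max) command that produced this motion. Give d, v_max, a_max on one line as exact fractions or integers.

final state: t=31/4, x=585/16, v=0 → d = 585/16
a_max = (65/16−0)/(13/8−0) = 5/2
max v = 65/8 over t∈[13/4,9/2] → v_max = 65/8
check: 65/8·(13/4+5/4) = 585/16 ✓

d=585/16 v_max=65/8 a_max=5/2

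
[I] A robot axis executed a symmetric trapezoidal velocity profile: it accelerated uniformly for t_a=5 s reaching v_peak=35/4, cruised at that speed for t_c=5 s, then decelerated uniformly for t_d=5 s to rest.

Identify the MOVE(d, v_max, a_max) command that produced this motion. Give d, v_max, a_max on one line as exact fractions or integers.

a_max = (35/4)/5 = 7/4
d_a = ½·35/4·5 = 175/8; d_c = 35/4·5 = 175/4
d = 2·175/8 + 175/4 = 175/2
t_c = 5 > 0 → v_max = v_peak = 35/4

d=175/2 v_max=35/4 a_max=7/4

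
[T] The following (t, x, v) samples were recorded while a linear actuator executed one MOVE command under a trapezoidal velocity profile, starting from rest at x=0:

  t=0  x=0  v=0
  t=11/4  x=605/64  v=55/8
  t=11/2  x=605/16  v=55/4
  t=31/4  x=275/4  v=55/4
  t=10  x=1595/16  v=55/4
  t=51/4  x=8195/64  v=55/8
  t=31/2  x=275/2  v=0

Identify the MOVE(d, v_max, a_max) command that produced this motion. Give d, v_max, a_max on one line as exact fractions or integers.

d=275/2 v_max=55/4 a_max=5/2

final state: t=31/2, x=275/2, v=0 → d = 275/2
a_max = (55/8−0)/(11/4−0) = 5/2
max v = 55/4 over t∈[11/2,10] → v_max = 55/4
check: 55/4·(11/2+9/2) = 275/2 ✓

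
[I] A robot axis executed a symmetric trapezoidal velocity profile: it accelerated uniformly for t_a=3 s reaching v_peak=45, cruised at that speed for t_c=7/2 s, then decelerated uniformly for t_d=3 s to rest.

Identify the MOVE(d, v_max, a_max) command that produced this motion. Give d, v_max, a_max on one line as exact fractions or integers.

a_max = 45/3 = 15
d_a = ½·45·3 = 135/2; d_c = 45·7/2 = 315/2
d = 2·135/2 + 315/2 = 585/2
t_c = 7/2 > 0 ⇒ limit active, v_max = 45

d=585/2 v_max=45 a_max=15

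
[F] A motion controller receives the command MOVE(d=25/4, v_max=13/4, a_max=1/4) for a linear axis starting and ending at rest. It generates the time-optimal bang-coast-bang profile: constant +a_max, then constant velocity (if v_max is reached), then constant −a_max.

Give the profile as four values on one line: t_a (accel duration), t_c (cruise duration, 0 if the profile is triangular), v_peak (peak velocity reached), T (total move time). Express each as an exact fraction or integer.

t_a=5 t_c=0 v_peak=5/4 T=10

vₘ²/aₘ = (13/4)²/(1/4) = 169/4
25/4 < 169/4 → triangular
v_peak = √(25/4·1/4) = √(25/16) = 5/4
t_a = (5/4)/(1/4) = 5; t_c = 0
T = 2·5 = 10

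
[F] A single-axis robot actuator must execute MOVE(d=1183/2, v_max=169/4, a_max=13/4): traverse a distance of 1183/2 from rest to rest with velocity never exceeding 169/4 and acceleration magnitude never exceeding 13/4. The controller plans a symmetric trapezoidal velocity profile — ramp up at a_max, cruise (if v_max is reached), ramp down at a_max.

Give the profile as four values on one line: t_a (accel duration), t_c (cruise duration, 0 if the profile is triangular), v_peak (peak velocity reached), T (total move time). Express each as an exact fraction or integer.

v_max²/a_max = (169/4)²/(13/4) = 2197/4
1183/2 ≥ 2197/4 ⇒ cruise phase
t_a = (169/4)/(13/4) = 13; v_peak = 169/4
d_cruise = 1183/2 − 2197/4 = 169/4; t_c = (169/4)/(169/4) = 1
T = 2·13 + 1 = 27

t_a=13 t_c=1 v_peak=169/4 T=27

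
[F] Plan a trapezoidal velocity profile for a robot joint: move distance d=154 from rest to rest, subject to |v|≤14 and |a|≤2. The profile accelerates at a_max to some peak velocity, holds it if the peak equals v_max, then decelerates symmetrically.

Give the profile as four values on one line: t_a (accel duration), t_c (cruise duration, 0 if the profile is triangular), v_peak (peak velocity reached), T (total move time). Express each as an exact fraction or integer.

v_max²/a_max = 14²/2 = 98
154 ≥ 98 ⇒ cruise phase
t_a = 14/2 = 7; v_peak = 14
d_cruise = 154 − 98 = 56; t_c = 56/14 = 4
T = 2·7 + 4 = 18

t_a=7 t_c=4 v_peak=14 T=18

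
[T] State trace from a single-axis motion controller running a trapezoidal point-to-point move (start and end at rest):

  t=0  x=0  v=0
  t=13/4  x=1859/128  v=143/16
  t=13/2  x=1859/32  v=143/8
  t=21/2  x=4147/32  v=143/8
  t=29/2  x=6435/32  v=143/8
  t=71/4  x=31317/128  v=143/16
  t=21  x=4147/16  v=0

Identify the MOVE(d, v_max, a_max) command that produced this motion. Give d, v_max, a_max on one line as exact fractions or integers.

final state: t=21, x=4147/16, v=0 → d = 4147/16
a_max = (143/16−0)/(13/4−0) = 11/4
max v = 143/8 over t∈[13/2,29/2] → v_max = 143/8
check: 143/8·(13/2+8) = 4147/16 ✓

d=4147/16 v_max=143/8 a_max=11/4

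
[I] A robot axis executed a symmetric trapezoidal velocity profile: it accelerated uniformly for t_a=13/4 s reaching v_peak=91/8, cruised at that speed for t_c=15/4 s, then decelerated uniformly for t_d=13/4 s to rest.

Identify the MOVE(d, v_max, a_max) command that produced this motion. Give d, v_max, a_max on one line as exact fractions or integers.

a_max = (91/8)/(13/4) = 7/2
d_a = ½·91/8·13/4 = 1183/64; d_c = 91/8·15/4 = 1365/32
d = 2·1183/64 + 1365/32 = 637/8
t_c = 15/4 > 0 ⇒ limit active, v_max = 91/8

d=637/8 v_max=91/8 a_max=7/2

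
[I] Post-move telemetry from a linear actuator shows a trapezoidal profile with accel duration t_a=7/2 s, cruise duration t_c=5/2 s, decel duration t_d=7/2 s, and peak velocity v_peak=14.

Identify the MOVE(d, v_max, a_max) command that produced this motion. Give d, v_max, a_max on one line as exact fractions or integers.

d=84 v_max=14 a_max=4

a_max = 14/(7/2) = 4
d_a = ½·14·7/2 = 49/2; d_c = 14·5/2 = 35
d = 2·49/2 + 35 = 84
t_c = 5/2 > 0 ⇒ limit active, v_max = 14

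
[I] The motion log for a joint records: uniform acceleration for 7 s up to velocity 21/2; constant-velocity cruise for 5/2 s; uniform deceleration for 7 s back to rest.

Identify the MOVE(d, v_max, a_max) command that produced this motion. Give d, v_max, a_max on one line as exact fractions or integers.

d=399/4 v_max=21/2 a_max=3/2

a_max = (21/2)/7 = 3/2
d_a = ½·21/2·7 = 147/4; d_c = 21/2·5/2 = 105/4
d = 2·147/4 + 105/4 = 399/4
t_c = 5/2 > 0 ⇒ limit active, v_max = 21/2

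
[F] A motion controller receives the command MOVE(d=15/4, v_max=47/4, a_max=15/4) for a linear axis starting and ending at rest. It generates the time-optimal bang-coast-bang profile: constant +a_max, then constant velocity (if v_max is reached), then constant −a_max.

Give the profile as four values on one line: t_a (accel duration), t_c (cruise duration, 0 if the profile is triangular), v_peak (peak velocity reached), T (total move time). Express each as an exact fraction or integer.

t_a=1 t_c=0 v_peak=15/4 T=2

vₘ²/aₘ = (47/4)²/(15/4) = 2209/60
15/4 < 2209/60 so t_c = 0
v_peak = √(15/4·15/4) = √(225/16) = 15/4
t_a = (15/4)/(15/4) = 1; t_c = 0
T = 2·1 = 2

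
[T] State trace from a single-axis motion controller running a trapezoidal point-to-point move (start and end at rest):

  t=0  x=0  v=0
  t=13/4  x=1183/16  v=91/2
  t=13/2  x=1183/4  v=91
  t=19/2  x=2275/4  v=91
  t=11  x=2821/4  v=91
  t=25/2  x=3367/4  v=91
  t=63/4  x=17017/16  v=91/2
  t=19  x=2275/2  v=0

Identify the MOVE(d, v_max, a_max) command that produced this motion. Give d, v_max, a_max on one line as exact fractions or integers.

d=2275/2 v_max=91 a_max=14

final state: t=19, x=2275/2, v=0 → d = 2275/2
a_max = (91/2−0)/(13/4−0) = 14
max v = 91 over t∈[13/2,25/2] → v_max = 91
check: 91·(13/2+6) = 2275/2 ✓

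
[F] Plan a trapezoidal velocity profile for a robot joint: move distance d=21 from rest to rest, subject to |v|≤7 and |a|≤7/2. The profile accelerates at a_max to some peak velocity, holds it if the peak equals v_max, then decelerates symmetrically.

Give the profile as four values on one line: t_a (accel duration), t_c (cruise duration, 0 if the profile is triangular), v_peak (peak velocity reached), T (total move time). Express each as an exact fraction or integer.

t_a=2 t_c=1 v_peak=7 T=5

vₘ²/aₘ = 7²/(7/2) = 14
21 ≥ 14 ⇒ cruise phase
t_a = 7/(7/2) = 2; v_peak = 7
d_cruise = 21 − 14 = 7; t_c = 7/7 = 1
T = 2·2 + 1 = 5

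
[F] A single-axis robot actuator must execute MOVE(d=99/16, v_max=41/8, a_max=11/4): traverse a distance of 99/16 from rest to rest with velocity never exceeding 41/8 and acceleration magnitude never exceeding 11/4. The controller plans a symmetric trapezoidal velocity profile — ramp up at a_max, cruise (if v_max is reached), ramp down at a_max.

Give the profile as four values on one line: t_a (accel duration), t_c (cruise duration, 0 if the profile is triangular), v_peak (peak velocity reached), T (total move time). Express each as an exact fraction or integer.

(v_max)²/a_max = (41/8)²/(11/4) = 1681/176
99/16 < 1681/176 ⇒ no cruise
v_peak = √(99/16·11/4) = √(1089/64) = 33/8
t_a = (33/8)/(11/4) = 3/2; t_c = 0
T = 2·3/2 = 3

t_a=3/2 t_c=0 v_peak=33/8 T=3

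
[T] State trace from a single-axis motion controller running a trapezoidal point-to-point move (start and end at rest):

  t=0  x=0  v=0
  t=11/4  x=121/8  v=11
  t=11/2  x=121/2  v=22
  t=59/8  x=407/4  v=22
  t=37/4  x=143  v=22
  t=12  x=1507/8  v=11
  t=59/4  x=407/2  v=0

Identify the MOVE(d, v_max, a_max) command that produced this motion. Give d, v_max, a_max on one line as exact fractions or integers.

d=407/2 v_max=22 a_max=4

final state: t=59/4, x=407/2, v=0 → d = 407/2
a_max = (11−0)/(11/4−0) = 4
max v = 22 over t∈[11/2,37/4] → v_max = 22
check: 22·(11/2+15/4) = 407/2 ✓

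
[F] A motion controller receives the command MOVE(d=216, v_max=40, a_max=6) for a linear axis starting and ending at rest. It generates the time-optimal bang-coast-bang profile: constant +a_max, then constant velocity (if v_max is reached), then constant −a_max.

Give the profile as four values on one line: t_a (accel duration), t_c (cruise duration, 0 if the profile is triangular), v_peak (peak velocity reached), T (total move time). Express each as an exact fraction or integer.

t_a=6 t_c=0 v_peak=36 T=12

v_max²/a_max = 40²/6 = 800/3
216 < 800/3 → triangular
v_peak = √(216·6) = √1296 = 36
t_a = 36/6 = 6; t_c = 0
T = 2·6 = 12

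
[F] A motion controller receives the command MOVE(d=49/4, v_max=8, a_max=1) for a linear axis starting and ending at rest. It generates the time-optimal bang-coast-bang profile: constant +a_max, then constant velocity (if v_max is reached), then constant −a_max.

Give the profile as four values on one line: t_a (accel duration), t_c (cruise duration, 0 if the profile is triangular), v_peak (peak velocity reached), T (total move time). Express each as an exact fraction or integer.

t_a=7/2 t_c=0 v_peak=7/2 T=7

(v_max)²/a_max = 8²/1 = 64
49/4 < 64 so t_c = 0
v_peak = √(49/4·1) = √(49/4) = 7/2
t_a = (7/2)/1 = 7/2; t_c = 0
T = 2·7/2 = 7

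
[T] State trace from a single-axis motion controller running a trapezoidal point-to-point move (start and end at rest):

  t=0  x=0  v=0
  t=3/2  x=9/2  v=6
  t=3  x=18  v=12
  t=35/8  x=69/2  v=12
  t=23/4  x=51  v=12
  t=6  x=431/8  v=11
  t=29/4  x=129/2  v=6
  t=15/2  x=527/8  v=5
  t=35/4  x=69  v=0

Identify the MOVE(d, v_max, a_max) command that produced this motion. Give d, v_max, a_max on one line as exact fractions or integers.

final state: t=35/4, x=69, v=0 → d = 69
a_max = (6−0)/(3/2−0) = 4
max v = 12 over t∈[3,23/4] → v_max = 12
check: 12·(3+11/4) = 69 ✓

d=69 v_max=12 a_max=4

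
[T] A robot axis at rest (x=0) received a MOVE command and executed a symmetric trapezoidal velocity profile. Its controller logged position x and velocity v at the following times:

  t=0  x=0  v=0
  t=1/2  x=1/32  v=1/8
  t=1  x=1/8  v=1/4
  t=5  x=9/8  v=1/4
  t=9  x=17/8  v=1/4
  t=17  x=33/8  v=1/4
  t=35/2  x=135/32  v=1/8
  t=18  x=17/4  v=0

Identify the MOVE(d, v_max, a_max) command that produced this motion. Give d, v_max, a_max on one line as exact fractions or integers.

d=17/4 v_max=1/4 a_max=1/4

final state: t=18, x=17/4, v=0 → d = 17/4
a_max = (1/8−0)/(1/2−0) = 1/4
max v = 1/4 over t∈[1,17] → v_max = 1/4
check: 1/4·(1+16) = 17/4 ✓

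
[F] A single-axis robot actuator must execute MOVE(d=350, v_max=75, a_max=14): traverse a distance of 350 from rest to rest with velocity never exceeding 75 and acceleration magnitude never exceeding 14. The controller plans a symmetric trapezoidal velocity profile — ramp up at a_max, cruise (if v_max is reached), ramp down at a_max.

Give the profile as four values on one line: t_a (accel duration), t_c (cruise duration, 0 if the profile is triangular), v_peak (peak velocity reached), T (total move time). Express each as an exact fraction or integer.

t_a=5 t_c=0 v_peak=70 T=10

vₘ²/aₘ = 75²/14 = 5625/14
350 < 5625/14 so t_c = 0
v_peak = √(350·14) = √4900 = 70
t_a = 70/14 = 5; t_c = 0
T = 2·5 = 10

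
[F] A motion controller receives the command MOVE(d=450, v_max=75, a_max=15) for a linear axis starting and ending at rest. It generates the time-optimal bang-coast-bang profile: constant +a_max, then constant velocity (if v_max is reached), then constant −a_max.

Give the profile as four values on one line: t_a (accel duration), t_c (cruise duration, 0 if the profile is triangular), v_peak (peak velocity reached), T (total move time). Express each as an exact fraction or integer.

v_max²/a_max = 75²/15 = 375
450 ≥ 375 → trapezoidal
t_a = 75/15 = 5; v_peak = 75
d_cruise = 450 − 375 = 75; t_c = 75/75 = 1
T = 2·5 + 1 = 11

t_a=5 t_c=1 v_peak=75 T=11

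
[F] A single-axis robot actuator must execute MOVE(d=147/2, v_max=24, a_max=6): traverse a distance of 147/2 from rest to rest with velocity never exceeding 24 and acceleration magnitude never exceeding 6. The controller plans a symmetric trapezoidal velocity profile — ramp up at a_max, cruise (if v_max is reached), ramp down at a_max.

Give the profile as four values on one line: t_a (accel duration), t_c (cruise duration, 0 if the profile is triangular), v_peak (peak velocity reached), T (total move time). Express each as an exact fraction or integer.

t_a=7/2 t_c=0 v_peak=21 T=7

(v_max)²/a_max = 24²/6 = 96
147/2 < 96 → triangular
v_peak = √(147/2·6) = √441 = 21
t_a = 21/6 = 7/2; t_c = 0
T = 2·7/2 = 7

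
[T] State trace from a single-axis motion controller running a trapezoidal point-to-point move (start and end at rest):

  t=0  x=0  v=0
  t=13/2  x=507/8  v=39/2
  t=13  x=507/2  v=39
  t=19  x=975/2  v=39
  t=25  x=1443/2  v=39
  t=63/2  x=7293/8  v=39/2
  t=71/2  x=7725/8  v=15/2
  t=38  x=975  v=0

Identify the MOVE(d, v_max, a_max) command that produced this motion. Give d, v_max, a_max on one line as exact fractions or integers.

final state: t=38, x=975, v=0 → d = 975
a_max = (39/2−0)/(13/2−0) = 3
max v = 39 over t∈[13,25] → v_max = 39
check: 39·(13+12) = 975 ✓

d=975 v_max=39 a_max=3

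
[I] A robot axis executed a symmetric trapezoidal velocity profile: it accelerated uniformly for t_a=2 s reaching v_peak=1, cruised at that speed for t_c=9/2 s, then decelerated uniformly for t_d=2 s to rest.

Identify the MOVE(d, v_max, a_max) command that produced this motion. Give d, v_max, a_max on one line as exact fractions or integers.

a_max = 1/2
d_a = ½·1·2 = 1; d_c = 1·9/2 = 9/2
d = 2·1 + 9/2 = 13/2
t_c = 9/2 > 0 → v_max = v_peak = 1

d=13/2 v_max=1 a_max=1/2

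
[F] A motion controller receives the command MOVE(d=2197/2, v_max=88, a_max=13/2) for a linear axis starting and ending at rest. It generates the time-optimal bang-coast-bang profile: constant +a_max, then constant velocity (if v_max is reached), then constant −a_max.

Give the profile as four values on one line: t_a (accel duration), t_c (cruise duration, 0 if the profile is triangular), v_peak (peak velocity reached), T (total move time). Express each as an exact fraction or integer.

t_a=13 t_c=0 v_peak=169/2 T=26

(v_max)²/a_max = 88²/(13/2) = 15488/13
2197/2 < 15488/13 so t_c = 0
v_peak = √(2197/2·13/2) = √(28561/4) = 169/2
t_a = (169/2)/(13/2) = 13; t_c = 0
T = 2·13 = 26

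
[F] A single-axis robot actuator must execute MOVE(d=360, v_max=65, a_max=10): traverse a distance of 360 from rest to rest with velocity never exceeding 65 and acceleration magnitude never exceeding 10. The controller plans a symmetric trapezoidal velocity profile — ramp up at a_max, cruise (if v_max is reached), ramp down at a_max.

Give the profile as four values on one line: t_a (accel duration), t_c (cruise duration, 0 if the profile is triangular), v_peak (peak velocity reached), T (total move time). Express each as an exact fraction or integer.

t_a=6 t_c=0 v_peak=60 T=12

(v_max)²/a_max = 65²/10 = 845/2
360 < 845/2 so t_c = 0
v_peak = √(360·10) = √3600 = 60
t_a = 60/10 = 6; t_c = 0
T = 2·6 = 12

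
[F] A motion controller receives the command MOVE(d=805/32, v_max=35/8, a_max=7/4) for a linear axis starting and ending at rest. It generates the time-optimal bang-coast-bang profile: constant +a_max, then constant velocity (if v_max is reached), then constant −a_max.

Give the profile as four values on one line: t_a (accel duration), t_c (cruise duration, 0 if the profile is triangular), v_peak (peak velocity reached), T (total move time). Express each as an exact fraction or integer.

(v_max)²/a_max = (35/8)²/(7/4) = 175/16
805/32 ≥ 175/16 so v_max reached
t_a = (35/8)/(7/4) = 5/2; v_peak = 35/8
d_cruise = 805/32 − 175/16 = 455/32; t_c = (455/32)/(35/8) = 13/4
T = 2·5/2 + 13/4 = 33/4

t_a=5/2 t_c=13/4 v_peak=35/8 T=33/4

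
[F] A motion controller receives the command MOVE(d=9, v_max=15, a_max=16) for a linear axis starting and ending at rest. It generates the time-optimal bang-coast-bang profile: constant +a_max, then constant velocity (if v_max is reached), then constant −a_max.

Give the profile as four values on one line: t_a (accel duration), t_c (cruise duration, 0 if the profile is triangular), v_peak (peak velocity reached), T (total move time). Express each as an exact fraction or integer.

vₘ²/aₘ = 15²/16 = 225/16
9 < 225/16 so t_c = 0
v_peak = √(9·16) = √144 = 12
t_a = 12/16 = 3/4; t_c = 0
T = 2·3/4 = 3/2

t_a=3/4 t_c=0 v_peak=12 T=3/2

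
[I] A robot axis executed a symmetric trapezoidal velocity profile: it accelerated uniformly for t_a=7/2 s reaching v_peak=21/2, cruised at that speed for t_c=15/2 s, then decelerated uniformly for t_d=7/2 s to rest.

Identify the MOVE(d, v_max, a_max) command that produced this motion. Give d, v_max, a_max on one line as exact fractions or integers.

d=231/2 v_max=21/2 a_max=3

a_max = (21/2)/(7/2) = 3
d_a = ½·21/2·7/2 = 147/8; d_c = 21/2·15/2 = 315/4
d = 2·147/8 + 315/4 = 231/2
t_c = 15/2 > 0 ⇒ limit active, v_max = 21/2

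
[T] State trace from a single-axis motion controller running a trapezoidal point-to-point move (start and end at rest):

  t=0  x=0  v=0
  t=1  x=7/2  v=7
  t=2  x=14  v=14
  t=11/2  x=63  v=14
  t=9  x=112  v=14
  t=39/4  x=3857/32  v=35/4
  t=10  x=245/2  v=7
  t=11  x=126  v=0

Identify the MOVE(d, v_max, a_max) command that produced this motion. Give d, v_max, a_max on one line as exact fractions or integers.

final state: t=11, x=126, v=0 → d = 126
a_max = (7−0)/(1−0) = 7
max v = 14 over t∈[2,9] → v_max = 14
check: 14·(2+7) = 126 ✓

d=126 v_max=14 a_max=7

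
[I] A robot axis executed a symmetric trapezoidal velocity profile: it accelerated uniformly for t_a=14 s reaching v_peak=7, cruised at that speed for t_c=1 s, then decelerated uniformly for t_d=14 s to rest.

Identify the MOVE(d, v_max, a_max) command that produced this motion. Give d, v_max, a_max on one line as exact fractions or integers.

d=105 v_max=7 a_max=1/2

a_max = 7/14 = 1/2
d_a = ½·7·14 = 49; d_c = 7·1 = 7
d = 2·49 + 7 = 105
t_c = 1 > 0 so v_max = 7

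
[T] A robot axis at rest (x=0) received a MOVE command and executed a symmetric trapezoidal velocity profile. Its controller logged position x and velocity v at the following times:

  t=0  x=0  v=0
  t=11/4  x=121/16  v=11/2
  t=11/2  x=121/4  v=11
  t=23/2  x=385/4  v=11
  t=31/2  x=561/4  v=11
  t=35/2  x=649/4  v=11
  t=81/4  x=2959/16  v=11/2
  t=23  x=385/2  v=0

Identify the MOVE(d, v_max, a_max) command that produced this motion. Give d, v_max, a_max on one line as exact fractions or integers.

d=385/2 v_max=11 a_max=2

final state: t=23, x=385/2, v=0 → d = 385/2
a_max = (11/2−0)/(11/4−0) = 2
max v = 11 over t∈[11/2,35/2] → v_max = 11
check: 11·(11/2+12) = 385/2 ✓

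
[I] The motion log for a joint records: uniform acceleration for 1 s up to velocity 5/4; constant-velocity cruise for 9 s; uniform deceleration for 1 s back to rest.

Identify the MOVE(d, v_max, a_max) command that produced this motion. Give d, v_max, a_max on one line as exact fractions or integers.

a_max = (5/4)/1 = 5/4
d_a = ½·5/4·1 = 5/8; d_c = 5/4·9 = 45/4
d = 2·5/8 + 45/4 = 25/2
t_c = 9 > 0 ⇒ limit active, v_max = 5/4

d=25/2 v_max=5/4 a_max=5/4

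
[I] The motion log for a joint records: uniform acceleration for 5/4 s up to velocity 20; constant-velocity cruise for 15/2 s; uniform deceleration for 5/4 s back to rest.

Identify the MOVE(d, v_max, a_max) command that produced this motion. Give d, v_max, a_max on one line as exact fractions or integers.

d=175 v_max=20 a_max=16

a_max = 20/(5/4) = 16
d_a = ½·20·5/4 = 25/2; d_c = 20·15/2 = 150
d = 2·25/2 + 150 = 175
t_c = 15/2 > 0 ⇒ limit active, v_max = 20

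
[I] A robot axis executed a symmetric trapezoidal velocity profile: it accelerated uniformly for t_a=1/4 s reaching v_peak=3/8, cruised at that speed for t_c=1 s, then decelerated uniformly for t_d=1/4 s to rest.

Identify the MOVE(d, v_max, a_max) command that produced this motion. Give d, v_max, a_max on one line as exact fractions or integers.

a_max = (3/8)/(1/4) = 3/2
d_a = ½·3/8·1/4 = 3/64; d_c = 3/8·1 = 3/8
d = 2·3/64 + 3/8 = 15/32
t_c = 1 > 0 ⇒ limit active, v_max = 3/8

d=15/32 v_max=3/8 a_max=3/2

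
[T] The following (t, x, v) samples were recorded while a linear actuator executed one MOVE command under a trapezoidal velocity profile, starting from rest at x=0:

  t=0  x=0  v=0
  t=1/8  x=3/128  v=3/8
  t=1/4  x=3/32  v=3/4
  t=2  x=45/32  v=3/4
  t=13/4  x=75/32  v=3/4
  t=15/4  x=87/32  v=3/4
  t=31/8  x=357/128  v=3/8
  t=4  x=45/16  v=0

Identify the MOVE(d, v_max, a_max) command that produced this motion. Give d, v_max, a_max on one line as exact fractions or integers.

d=45/16 v_max=3/4 a_max=3

final state: t=4, x=45/16, v=0 → d = 45/16
a_max = (3/8−0)/(1/8−0) = 3
max v = 3/4 over t∈[1/4,15/4] → v_max = 3/4
check: 3/4·(1/4+7/2) = 45/16 ✓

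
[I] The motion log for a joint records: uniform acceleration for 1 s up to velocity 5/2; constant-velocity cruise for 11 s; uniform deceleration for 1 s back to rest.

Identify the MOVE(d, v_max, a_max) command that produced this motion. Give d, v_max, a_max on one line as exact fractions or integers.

d=30 v_max=5/2 a_max=5/2

a_max = (5/2)/1 = 5/2
d_a = ½·5/2·1 = 5/4; d_c = 5/2·11 = 55/2
d = 2·5/4 + 55/2 = 30
t_c = 11 > 0 so v_max = 5/2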